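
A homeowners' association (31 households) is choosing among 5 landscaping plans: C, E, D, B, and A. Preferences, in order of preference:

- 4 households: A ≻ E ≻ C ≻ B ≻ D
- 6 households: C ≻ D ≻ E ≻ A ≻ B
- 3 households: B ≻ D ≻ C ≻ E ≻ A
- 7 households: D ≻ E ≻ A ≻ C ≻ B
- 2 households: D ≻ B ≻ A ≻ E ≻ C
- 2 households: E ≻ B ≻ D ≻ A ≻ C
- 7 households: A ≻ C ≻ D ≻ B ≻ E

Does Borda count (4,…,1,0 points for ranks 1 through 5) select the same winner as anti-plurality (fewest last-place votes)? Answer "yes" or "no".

no

Borda — scores: C 66, E 58, D 81, B 35, A 70. Winner: D.
Anti-plurality — last-place votes: C 4, E 7, D 4, B 13, A 3. Winner: A.
The two methods disagree.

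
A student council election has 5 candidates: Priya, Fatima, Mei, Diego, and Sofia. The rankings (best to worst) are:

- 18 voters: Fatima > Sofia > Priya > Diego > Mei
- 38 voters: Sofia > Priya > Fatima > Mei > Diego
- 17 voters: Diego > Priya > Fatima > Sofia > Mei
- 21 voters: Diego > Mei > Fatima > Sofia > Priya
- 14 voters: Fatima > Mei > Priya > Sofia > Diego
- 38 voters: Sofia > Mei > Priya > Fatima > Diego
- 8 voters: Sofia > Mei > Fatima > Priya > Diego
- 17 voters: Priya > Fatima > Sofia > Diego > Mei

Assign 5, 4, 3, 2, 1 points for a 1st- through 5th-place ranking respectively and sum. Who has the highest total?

Priya: 18·3 + 38·4 + 17·4 + 21·1 + 14·3 + 38·3 + 8·2 + 17·5 = 552
Fatima: 18·5 + 38·3 + 17·3 + 21·3 + 14·5 + 38·2 + 8·3 + 17·4 = 556
Mei: 18·1 + 38·2 + 17·1 + 21·4 + 14·4 + 38·4 + 8·4 + 17·1 = 452
Diego: 18·2 + 38·1 + 17·5 + 21·5 + 14·1 + 38·1 + 8·1 + 17·2 = 358
Sofia: 18·4 + 38·5 + 17·2 + 21·2 + 14·2 + 38·5 + 8·5 + 17·3 = 647
Sofia has the highest Borda score (647).

Sofia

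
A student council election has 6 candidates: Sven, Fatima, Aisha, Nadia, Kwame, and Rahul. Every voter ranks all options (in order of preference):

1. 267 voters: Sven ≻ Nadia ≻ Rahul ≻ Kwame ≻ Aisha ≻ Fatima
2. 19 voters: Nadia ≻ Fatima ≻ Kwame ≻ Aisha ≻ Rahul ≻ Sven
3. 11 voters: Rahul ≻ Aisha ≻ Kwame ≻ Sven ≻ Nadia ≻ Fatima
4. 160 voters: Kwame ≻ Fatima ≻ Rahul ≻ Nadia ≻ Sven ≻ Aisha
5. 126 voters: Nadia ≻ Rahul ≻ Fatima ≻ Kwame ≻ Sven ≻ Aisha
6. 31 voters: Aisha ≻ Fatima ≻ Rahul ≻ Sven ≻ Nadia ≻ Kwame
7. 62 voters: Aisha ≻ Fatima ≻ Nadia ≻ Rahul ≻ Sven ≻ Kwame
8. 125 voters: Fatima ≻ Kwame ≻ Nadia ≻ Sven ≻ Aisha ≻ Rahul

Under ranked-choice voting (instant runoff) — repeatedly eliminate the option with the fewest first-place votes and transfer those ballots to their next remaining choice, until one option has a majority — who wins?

Round 1: Sven 267, Fatima 125, Aisha 93, Nadia 145, Kwame 160, Rahul 11. Eliminate Rahul.
Round 2: Sven 267, Fatima 125, Aisha 104, Nadia 145, Kwame 160. Eliminate Aisha.
Round 3: Sven 267, Fatima 218, Nadia 145, Kwame 171. Eliminate Nadia.
Round 4: Sven 267, Fatima 363, Kwame 171. Eliminate Kwame.
Round 5: Sven 278, Fatima 523. Fatima has a majority.

Fatima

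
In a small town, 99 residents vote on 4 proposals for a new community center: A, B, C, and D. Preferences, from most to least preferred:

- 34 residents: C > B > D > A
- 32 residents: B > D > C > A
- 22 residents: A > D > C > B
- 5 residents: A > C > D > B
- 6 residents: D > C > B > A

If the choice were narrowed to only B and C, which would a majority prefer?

C

Voters preferring B to C: 32; preferring C to B: 67.
C wins the head-to-head.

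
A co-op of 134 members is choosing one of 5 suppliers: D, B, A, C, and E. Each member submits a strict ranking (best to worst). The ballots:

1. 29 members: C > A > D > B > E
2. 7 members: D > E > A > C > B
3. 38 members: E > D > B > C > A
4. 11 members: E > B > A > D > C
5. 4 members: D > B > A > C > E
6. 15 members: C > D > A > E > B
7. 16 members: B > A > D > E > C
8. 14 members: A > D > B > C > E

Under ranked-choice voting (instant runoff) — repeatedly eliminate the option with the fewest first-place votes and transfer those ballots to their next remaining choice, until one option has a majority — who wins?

Round 1: D 11, B 16, A 14, C 44, E 49. Eliminate D.
Round 2: B 20, A 14, C 44, E 56. Eliminate A.
Round 3: B 34, C 44, E 56. Eliminate B.
Round 4: C 62, E 72. E has a majority.

E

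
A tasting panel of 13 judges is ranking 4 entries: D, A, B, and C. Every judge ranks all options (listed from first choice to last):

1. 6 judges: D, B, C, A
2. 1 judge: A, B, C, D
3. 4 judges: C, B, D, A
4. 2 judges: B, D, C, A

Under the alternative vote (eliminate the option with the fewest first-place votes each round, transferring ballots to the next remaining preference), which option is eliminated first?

Round 1: D 6, A 1, B 2, C 4. Eliminate A.

A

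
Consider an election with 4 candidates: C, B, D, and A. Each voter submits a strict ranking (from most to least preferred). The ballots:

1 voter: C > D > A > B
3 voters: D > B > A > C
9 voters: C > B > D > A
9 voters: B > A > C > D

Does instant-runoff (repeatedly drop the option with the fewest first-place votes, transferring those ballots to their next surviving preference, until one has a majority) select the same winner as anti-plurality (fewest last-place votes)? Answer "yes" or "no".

Instant-runoff — R1 C 10, B 9, D 3, A 0 (A out); R2 C 10, B 9, D 3 (D out); R3 C 10, B 12 (B winner). Winner: B.
Anti-plurality — last-place votes: C 3, B 1, D 9, A 9. Winner: B.
The two methods agree.

yes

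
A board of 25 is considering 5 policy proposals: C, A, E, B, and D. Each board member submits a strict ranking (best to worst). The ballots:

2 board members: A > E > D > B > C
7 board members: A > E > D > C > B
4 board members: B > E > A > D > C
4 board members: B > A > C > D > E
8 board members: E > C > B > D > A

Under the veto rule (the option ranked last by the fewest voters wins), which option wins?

Last-place votes: C 6, A 8, E 4, B 7, D 0.
D is ranked last by the fewest voters, so D wins.

D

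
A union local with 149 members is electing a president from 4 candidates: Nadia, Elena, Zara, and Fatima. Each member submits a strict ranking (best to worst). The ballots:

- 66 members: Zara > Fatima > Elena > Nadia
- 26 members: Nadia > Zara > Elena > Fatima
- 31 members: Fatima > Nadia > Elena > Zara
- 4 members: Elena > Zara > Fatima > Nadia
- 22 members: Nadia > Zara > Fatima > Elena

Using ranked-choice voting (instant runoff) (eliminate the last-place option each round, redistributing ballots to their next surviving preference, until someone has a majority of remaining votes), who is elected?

Round 1: Nadia 48, Elena 4, Zara 66, Fatima 31. Eliminate Elena.
Round 2: Nadia 48, Zara 70, Fatima 31. Eliminate Fatima.
Round 3: Nadia 79, Zara 70. Nadia has a majority.

Nadia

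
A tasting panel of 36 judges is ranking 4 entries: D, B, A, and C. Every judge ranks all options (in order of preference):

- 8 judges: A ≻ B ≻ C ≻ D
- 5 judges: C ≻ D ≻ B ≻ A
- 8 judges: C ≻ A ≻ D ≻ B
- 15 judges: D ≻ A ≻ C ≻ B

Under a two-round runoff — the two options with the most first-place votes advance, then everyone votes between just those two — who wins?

Round 1 first-place votes: D 15, B 0, A 8, C 13.
D and C advance.
Runoff: D is preferred to C by 15 voters; C by 21.
C wins the runoff.

C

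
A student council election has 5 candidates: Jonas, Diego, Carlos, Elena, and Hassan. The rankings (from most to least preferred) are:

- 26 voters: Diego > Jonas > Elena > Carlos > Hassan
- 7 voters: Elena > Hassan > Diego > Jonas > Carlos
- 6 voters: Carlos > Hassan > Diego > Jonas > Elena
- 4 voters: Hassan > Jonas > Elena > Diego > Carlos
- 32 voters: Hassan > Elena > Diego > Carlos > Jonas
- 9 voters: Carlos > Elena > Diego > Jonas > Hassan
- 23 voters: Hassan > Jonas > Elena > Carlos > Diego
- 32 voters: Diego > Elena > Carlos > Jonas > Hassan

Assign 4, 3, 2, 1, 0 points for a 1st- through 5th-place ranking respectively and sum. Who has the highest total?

Jonas: 26·3 + 7·1 + 6·1 + 4·3 + 32·0 + 9·1 + 23·3 + 32·1 = 213
Diego: 26·4 + 7·2 + 6·2 + 4·1 + 32·2 + 9·2 + 23·0 + 32·4 = 344
Carlos: 26·1 + 7·0 + 6·4 + 4·0 + 32·1 + 9·4 + 23·1 + 32·2 = 205
Elena: 26·2 + 7·4 + 6·0 + 4·2 + 32·3 + 9·3 + 23·2 + 32·3 = 353
Hassan: 26·0 + 7·3 + 6·3 + 4·4 + 32·4 + 9·0 + 23·4 + 32·0 = 275
Elena has the highest Borda score (353).

Elena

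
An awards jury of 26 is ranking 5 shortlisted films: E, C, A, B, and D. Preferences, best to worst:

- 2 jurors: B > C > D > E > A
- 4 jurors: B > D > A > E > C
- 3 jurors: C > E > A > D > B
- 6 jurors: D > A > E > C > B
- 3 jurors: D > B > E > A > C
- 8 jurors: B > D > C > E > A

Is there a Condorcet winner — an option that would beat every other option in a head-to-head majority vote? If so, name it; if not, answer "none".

B vs E: 17–9 for B.
B vs C: 17–9 for B.
B vs A: 17–9 for B.
B vs D: 14–12 for B.
B beats every other option head-to-head.

B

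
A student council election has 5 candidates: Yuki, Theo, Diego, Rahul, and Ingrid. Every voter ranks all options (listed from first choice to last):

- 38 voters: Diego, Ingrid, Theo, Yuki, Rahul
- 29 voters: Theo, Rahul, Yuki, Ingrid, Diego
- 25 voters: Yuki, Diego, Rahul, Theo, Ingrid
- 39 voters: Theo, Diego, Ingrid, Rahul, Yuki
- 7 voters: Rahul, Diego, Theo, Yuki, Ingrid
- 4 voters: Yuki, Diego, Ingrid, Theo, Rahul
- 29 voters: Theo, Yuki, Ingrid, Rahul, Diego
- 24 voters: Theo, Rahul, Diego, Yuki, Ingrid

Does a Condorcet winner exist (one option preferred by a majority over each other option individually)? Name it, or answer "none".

Theo

Theo vs Yuki: 166–29 for Theo.
Theo vs Diego: 121–74 for Theo.
Theo vs Rahul: 163–32 for Theo.
Theo vs Ingrid: 153–42 for Theo.
Theo beats every other option head-to-head.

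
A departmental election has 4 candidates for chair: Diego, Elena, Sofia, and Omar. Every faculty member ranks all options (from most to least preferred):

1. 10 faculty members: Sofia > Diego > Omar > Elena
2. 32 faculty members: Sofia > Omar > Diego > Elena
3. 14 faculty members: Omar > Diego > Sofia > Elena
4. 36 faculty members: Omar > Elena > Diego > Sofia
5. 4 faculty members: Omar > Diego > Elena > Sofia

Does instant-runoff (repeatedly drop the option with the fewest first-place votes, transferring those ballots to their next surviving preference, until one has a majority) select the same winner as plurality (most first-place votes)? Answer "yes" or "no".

yes

Instant-runoff — R1 Diego 0, Elena 0, Sofia 42, Omar 54 (Omar winner). Winner: Omar.
Plurality — first-place votes: Diego 0, Elena 0, Sofia 42, Omar 54. Winner: Omar.
The two methods agree.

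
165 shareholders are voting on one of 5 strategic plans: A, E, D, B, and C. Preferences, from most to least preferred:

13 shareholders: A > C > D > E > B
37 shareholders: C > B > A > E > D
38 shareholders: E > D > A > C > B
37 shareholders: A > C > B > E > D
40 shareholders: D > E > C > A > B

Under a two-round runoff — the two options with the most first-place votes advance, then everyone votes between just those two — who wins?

Round 1 first-place votes: A 50, E 38, D 40, B 0, C 37.
A and D advance.
Runoff: A is preferred to D by 87 voters; D by 78.
A wins the runoff.

A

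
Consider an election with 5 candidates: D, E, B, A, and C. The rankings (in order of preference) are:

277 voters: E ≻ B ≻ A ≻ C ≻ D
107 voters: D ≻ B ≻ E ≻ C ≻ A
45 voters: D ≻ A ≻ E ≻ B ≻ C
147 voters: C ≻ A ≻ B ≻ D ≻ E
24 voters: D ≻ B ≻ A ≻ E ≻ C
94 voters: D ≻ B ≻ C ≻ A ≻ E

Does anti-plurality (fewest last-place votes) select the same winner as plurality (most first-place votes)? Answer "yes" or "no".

no

Anti-plurality — last-place votes: D 277, E 241, B 0, A 107, C 69. Winner: B.
Plurality — first-place votes: D 270, E 277, B 0, A 0, C 147. Winner: E.
The two methods disagree.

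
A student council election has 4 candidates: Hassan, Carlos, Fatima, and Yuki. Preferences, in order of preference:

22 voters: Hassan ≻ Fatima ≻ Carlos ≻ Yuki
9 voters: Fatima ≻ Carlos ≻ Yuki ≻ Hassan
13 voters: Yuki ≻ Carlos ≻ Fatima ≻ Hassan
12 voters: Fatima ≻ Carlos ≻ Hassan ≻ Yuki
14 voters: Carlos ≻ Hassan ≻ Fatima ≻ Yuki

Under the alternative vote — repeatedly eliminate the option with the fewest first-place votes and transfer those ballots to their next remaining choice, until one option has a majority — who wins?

Round 1: Hassan 22, Carlos 14, Fatima 21, Yuki 13. Eliminate Yuki.
Round 2: Hassan 22, Carlos 27, Fatima 21. Eliminate Fatima.
Round 3: Hassan 22, Carlos 48. Carlos has a majority.

Carlos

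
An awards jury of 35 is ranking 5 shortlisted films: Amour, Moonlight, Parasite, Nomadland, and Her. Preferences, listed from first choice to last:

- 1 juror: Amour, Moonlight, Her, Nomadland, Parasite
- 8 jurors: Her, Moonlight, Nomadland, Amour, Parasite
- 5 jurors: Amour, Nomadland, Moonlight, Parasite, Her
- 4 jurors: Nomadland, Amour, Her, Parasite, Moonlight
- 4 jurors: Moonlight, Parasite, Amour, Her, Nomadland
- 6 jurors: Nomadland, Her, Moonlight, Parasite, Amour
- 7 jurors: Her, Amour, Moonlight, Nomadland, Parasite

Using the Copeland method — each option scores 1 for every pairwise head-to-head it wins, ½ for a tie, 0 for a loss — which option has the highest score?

Amour: beats Parasite; loses to Moonlight, Nomadland, and Her → score 1.
Moonlight: beats Amour, Parasite, and Nomadland; loses to Her → score 3.
Parasite: loses to Amour, Moonlight, Nomadland, and Her → score 0.
Nomadland: beats Amour and Parasite; loses to Moonlight and Her → score 2.
Her: beats Amour, Moonlight, Parasite, and Nomadland → score 4.
Her has the best pairwise record.

Her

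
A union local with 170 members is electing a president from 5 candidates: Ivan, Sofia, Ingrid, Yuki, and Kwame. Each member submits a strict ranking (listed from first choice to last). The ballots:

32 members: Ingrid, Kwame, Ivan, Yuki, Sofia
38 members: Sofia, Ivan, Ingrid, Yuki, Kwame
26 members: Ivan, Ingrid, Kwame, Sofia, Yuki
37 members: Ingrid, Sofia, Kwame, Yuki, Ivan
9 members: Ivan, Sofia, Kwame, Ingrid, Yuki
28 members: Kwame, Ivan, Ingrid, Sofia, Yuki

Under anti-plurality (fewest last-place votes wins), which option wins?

Ingrid

Last-place votes: Ivan 37, Sofia 32, Ingrid 0, Yuki 63, Kwame 38.
Ingrid is ranked last by the fewest voters, so Ingrid wins.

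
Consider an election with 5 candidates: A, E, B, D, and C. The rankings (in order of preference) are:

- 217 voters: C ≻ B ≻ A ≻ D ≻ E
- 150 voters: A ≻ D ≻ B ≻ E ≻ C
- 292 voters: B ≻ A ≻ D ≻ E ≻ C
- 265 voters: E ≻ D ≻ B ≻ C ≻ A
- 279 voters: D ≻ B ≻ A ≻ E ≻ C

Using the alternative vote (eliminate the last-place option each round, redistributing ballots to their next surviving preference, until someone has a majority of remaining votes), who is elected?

Round 1: A 150, E 265, B 292, D 279, C 217. Eliminate A.
Round 2: E 265, B 292, D 429, C 217. Eliminate C.
Round 3: E 265, B 509, D 429. Eliminate E.
Round 4: B 509, D 694. D has a majority.

D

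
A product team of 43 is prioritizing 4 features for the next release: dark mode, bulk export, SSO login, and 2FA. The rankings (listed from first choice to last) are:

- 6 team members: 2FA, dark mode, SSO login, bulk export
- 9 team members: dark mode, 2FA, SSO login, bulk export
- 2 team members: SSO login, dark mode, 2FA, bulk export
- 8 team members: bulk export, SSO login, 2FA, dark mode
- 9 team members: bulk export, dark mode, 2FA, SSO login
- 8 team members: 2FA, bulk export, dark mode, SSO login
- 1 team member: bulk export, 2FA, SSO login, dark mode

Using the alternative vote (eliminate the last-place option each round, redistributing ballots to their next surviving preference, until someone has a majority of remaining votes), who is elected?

2FA

Round 1: dark mode 9, bulk export 18, SSO login 2, 2FA 14. Eliminate SSO login.
Round 2: dark mode 11, bulk export 18, 2FA 14. Eliminate dark mode.
Round 3: bulk export 18, 2FA 25. 2FA has a majority.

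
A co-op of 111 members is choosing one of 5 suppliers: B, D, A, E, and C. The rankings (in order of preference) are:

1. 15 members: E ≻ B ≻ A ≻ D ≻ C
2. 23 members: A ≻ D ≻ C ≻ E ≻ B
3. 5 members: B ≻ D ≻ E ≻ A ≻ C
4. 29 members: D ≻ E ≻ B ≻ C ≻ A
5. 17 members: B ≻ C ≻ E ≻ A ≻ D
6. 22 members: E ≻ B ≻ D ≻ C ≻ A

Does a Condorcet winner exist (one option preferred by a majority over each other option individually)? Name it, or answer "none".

none

Checking pairwise contests:
E beats B 89–22.
B beats D 59–52.
B beats A 88–23.
D beats E 57–54.
B beats C 88–23.
Every option loses at least one head-to-head, so there is no Condorcet winner.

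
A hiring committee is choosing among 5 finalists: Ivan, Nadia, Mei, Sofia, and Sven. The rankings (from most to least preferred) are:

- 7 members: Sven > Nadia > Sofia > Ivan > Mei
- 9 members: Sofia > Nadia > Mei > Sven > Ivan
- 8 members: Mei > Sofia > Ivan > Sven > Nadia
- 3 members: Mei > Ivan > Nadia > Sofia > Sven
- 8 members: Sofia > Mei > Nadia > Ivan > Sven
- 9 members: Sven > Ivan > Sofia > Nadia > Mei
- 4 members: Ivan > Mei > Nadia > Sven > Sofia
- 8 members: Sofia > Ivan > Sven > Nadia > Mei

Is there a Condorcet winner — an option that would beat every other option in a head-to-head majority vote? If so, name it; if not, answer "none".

Sofia

Sofia vs Ivan: 40–16 for Sofia.
Sofia vs Nadia: 42–14 for Sofia.
Sofia vs Mei: 41–15 for Sofia.
Sofia vs Sven: 36–20 for Sofia.
Sofia beats every other option head-to-head.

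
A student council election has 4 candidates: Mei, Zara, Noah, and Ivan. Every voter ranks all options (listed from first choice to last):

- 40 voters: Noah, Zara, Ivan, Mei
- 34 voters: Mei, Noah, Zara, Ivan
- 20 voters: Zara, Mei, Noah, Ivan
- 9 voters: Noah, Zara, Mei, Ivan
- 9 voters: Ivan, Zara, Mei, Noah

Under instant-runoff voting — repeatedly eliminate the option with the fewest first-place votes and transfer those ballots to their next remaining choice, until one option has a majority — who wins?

Round 1: Mei 34, Zara 20, Noah 49, Ivan 9. Eliminate Ivan.
Round 2: Mei 34, Zara 29, Noah 49. Eliminate Zara.
Round 3: Mei 63, Noah 49. Mei has a majority.

Mei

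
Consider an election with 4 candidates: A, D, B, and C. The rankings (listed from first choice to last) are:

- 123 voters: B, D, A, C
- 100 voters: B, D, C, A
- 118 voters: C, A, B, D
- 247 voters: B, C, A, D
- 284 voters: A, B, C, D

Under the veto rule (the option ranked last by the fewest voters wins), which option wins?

B

Last-place votes: A 100, D 649, B 0, C 123.
B is ranked last by the fewest voters, so B wins.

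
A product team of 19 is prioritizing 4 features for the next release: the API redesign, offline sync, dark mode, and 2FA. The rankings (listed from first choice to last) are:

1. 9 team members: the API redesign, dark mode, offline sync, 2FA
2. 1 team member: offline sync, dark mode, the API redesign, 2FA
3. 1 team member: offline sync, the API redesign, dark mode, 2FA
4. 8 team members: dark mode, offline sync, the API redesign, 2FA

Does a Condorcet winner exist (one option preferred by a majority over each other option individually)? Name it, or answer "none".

none

Checking pairwise contests:
offline sync beats the API redesign 10–9.
dark mode beats offline sync 17–2.
the API redesign beats dark mode 10–9.
the API redesign beats 2FA 19–0.
Every option loses at least one head-to-head, so there is no Condorcet winner.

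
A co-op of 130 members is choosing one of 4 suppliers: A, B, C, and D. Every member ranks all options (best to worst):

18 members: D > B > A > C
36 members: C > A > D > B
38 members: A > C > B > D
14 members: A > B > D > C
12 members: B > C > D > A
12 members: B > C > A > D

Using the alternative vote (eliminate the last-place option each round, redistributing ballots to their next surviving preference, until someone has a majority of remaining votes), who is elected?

Round 1: A 52, B 24, C 36, D 18. Eliminate D.
Round 2: A 52, B 42, C 36. Eliminate C.
Round 3: A 88, B 42. A has a majority.

A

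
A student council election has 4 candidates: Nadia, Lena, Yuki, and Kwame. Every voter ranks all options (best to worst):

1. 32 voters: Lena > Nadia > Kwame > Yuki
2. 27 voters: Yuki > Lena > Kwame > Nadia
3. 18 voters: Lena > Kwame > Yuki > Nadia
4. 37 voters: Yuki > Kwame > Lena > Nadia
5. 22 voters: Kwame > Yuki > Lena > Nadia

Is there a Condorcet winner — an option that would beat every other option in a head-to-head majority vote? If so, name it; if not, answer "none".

none

Checking pairwise contests:
Lena beats Nadia 136–0.
Yuki beats Lena 86–50.
Kwame beats Yuki 72–64.
Lena beats Kwame 77–59.
Every option loses at least one head-to-head, so there is no Condorcet winner.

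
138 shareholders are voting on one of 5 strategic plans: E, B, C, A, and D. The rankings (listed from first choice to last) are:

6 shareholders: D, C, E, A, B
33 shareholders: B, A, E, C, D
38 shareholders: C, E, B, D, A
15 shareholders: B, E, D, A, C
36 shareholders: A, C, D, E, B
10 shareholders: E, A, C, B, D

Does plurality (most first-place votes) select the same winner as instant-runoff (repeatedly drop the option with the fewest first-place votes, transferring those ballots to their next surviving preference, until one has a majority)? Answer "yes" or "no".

yes

Plurality — first-place votes: E 10, B 48, C 38, A 36, D 6. Winner: B.
Instant-runoff — R1 E 10, B 48, C 38, A 36, D 6 (D out); R2 E 10, B 48, C 44, A 36 (E out); R3 B 48, C 44, A 46 (C out); R4 B 86, A 52 (B winner). Winner: B.
The two methods agree.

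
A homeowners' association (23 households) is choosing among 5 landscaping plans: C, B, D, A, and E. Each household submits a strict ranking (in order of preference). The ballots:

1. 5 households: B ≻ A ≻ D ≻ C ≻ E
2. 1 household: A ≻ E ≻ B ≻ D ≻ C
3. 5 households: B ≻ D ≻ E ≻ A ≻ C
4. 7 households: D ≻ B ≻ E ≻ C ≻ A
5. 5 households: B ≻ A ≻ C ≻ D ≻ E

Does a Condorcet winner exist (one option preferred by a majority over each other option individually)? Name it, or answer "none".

B

B vs C: 23–0 for B.
B vs D: 16–7 for B.
B vs A: 22–1 for B.
B vs E: 22–1 for B.
B beats every other option head-to-head.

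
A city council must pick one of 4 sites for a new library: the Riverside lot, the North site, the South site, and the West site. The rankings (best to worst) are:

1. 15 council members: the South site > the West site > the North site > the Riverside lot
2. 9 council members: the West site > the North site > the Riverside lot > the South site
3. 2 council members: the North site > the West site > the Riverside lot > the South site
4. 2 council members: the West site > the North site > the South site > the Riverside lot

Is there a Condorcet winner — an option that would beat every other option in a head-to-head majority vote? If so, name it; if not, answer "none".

the South site vs the Riverside lot: 17–11 for the South site.
the South site vs the North site: 15–13 for the South site.
the South site vs the West site: 15–13 for the South site.
the South site beats every other option head-to-head.

the South site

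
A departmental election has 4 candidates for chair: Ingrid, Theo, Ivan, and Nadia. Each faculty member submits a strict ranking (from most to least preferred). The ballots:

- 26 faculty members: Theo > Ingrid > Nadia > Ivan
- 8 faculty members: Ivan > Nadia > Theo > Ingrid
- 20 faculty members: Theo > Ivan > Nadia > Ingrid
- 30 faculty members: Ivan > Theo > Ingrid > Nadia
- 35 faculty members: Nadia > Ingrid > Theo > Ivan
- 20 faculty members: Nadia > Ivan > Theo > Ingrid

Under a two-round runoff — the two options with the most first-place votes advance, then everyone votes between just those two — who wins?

Theo

Round 1 first-place votes: Ingrid 0, Theo 46, Ivan 38, Nadia 55.
Nadia and Theo advance.
Runoff: Nadia is preferred to Theo by 63 voters; Theo by 76.
Theo wins the runoff.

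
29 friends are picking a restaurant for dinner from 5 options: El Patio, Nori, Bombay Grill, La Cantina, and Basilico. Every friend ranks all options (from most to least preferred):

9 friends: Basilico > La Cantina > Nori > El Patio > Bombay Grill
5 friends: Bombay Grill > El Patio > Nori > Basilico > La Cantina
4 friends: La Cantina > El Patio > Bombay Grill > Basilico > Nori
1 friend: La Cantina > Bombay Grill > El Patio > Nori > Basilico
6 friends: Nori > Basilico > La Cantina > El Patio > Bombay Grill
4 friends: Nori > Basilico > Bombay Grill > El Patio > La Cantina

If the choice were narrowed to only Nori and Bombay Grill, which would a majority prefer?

Voters preferring Nori to Bombay Grill: 19; preferring Bombay Grill to Nori: 10.
Nori wins the head-to-head.

Nori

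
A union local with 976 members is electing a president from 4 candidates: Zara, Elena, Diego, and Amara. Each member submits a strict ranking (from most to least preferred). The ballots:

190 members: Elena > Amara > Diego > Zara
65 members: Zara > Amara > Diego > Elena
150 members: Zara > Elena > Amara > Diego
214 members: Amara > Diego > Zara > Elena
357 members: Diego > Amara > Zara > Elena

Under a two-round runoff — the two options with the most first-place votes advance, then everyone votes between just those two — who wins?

Diego

Round 1 first-place votes: Zara 215, Elena 190, Diego 357, Amara 214.
Diego and Zara advance.
Runoff: Diego is preferred to Zara by 761 voters; Zara by 215.
Diego wins the runoff.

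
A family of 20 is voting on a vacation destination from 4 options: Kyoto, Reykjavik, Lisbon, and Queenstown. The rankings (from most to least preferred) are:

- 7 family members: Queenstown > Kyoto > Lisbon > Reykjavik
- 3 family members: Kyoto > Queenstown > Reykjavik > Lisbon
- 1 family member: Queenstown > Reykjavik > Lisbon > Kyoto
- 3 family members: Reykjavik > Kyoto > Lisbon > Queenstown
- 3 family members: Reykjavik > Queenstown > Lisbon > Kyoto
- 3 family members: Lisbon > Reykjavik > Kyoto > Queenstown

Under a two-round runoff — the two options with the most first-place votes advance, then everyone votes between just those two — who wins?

Queenstown

Round 1 first-place votes: Kyoto 3, Reykjavik 6, Lisbon 3, Queenstown 8.
Queenstown and Reykjavik advance.
Runoff: Queenstown is preferred to Reykjavik by 11 voters; Reykjavik by 9.
Queenstown wins the runoff.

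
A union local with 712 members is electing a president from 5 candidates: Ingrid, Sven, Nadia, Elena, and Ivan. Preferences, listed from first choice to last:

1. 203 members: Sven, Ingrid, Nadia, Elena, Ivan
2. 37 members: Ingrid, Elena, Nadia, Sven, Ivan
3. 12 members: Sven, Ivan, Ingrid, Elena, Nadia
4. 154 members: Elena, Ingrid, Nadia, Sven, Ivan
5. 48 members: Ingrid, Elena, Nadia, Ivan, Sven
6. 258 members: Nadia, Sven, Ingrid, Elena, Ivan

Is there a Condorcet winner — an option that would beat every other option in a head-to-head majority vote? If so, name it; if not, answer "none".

none

Checking pairwise contests:
Sven beats Ingrid 473–239.
Nadia beats Sven 497–215.
Ingrid beats Nadia 454–258.
Ingrid beats Elena 558–154.
Ingrid beats Ivan 700–12.
Every option loses at least one head-to-head, so there is no Condorcet winner.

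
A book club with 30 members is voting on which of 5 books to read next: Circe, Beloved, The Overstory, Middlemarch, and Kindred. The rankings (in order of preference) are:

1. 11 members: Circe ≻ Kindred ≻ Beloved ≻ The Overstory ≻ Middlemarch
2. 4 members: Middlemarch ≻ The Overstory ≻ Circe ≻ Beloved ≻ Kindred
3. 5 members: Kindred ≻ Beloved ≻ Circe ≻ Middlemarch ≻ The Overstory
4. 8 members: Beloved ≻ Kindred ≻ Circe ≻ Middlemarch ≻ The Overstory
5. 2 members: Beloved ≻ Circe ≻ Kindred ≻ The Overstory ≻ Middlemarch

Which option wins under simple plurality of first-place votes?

First-place votes: Circe 11, Beloved 10, The Overstory 0, Middlemarch 4, Kindred 5.
Circe has the most first-place votes.

Circe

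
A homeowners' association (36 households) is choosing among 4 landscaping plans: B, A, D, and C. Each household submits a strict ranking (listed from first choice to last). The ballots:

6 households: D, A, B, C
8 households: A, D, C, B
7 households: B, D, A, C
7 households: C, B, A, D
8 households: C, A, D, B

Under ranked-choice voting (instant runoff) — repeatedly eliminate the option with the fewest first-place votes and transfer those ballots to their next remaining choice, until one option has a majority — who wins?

Round 1: B 7, A 8, D 6, C 15. Eliminate D.
Round 2: B 7, A 14, C 15. Eliminate B.
Round 3: A 21, C 15. A has a majority.

A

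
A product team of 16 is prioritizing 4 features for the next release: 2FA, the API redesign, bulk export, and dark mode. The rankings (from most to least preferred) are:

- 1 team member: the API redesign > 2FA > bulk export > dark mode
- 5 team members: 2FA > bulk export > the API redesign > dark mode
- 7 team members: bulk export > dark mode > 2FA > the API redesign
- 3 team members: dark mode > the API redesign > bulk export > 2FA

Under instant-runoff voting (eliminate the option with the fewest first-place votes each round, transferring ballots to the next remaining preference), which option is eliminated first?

the API redesign

Round 1: 2FA 5, the API redesign 1, bulk export 7, dark mode 3. Eliminate the API redesign.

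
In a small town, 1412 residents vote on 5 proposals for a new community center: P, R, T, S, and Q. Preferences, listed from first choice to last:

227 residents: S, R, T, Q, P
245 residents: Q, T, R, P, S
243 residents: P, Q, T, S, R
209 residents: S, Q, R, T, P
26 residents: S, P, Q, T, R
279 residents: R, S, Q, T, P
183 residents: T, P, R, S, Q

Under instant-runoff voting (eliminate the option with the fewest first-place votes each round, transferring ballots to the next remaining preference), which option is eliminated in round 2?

Round 1: P 243, R 279, T 183, S 462, Q 245. Eliminate T.
Round 2: P 426, R 279, S 462, Q 245. Eliminate Q.

Q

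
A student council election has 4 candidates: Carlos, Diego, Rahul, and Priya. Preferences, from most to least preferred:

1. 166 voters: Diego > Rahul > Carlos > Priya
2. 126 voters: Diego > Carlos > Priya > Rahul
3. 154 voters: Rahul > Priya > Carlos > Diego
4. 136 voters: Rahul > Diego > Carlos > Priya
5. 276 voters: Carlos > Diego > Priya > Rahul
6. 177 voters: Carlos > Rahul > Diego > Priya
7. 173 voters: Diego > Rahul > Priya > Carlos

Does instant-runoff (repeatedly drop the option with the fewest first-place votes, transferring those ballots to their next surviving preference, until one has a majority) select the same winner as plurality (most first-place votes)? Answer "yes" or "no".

no

Instant-runoff — R1 Carlos 453, Diego 465, Rahul 290, Priya 0 (Priya out); R2 Carlos 453, Diego 465, Rahul 290 (Rahul out); R3 Carlos 607, Diego 601 (Carlos winner). Winner: Carlos.
Plurality — first-place votes: Carlos 453, Diego 465, Rahul 290, Priya 0. Winner: Diego.
The two methods disagree.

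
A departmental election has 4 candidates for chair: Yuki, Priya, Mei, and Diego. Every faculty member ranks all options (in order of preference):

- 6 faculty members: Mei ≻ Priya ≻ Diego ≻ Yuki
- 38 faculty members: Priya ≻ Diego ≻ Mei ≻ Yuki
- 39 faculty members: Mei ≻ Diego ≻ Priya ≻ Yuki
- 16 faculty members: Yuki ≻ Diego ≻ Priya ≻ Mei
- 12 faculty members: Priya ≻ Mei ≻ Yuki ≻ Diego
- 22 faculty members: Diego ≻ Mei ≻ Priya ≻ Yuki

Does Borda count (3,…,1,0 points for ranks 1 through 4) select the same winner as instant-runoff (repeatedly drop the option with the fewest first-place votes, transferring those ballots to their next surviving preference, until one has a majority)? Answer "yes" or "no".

Borda — scores: Yuki 60, Priya 239, Mei 241, Diego 258. Winner: Diego.
Instant-runoff — R1 Yuki 16, Priya 50, Mei 45, Diego 22 (Yuki out); R2 Priya 50, Mei 45, Diego 38 (Diego out); R3 Priya 66, Mei 67 (Mei winner). Winner: Mei.
The two methods disagree.

no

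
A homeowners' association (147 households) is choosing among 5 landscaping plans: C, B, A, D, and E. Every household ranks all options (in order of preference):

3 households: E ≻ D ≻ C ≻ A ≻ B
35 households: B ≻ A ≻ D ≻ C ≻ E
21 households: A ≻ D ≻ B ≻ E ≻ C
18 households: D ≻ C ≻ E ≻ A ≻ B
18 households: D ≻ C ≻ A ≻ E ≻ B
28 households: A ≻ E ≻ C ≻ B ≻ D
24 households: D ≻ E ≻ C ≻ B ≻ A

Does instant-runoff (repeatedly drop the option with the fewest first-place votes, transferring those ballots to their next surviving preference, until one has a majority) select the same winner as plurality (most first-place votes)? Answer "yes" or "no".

no

Instant-runoff — R1 C 0, B 35, A 49, D 60, E 3 (C out); R2 B 35, A 49, D 60, E 3 (E out); R3 B 35, A 49, D 63 (B out); R4 A 84, D 63 (A winner). Winner: A.
Plurality — first-place votes: C 0, B 35, A 49, D 60, E 3. Winner: D.
The two methods disagree.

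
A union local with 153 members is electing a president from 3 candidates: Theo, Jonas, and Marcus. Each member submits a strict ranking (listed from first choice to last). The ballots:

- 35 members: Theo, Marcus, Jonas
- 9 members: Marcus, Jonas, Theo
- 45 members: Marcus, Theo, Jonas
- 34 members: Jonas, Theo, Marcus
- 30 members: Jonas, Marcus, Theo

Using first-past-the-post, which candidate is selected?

First-place votes: Theo 35, Jonas 64, Marcus 54.
Jonas has the most first-place votes.

Jonas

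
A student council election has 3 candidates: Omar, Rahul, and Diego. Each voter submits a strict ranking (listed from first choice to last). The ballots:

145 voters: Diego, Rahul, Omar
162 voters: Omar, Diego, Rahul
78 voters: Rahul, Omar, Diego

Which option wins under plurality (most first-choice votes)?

First-place votes: Omar 162, Rahul 78, Diego 145.
Omar has the most first-place votes.

Omar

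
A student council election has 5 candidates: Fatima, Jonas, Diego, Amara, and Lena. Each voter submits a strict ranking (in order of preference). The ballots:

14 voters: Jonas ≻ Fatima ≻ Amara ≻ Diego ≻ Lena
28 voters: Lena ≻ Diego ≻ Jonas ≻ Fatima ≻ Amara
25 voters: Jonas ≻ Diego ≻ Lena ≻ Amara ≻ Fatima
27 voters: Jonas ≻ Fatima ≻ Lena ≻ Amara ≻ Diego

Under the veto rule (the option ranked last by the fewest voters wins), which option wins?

Last-place votes: Fatima 25, Jonas 0, Diego 27, Amara 28, Lena 14.
Jonas is ranked last by the fewest voters, so Jonas wins.

Jonas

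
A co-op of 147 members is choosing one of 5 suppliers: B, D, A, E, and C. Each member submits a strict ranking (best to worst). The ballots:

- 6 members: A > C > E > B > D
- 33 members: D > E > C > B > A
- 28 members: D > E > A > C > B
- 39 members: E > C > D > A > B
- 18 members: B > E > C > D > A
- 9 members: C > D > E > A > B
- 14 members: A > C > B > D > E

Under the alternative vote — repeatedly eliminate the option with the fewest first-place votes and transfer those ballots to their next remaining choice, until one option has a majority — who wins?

D

Round 1: B 18, D 61, A 20, E 39, C 9. Eliminate C.
Round 2: B 18, D 70, A 20, E 39. Eliminate B.
Round 3: D 70, A 20, E 57. Eliminate A.
Round 4: D 84, E 63. D has a majority.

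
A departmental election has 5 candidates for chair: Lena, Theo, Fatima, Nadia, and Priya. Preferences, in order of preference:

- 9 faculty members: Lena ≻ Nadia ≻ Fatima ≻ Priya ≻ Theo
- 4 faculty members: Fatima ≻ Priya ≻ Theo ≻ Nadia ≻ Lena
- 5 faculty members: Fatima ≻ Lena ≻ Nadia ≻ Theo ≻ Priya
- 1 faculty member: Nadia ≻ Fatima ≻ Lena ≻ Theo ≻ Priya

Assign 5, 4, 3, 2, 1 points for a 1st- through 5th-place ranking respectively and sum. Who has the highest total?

Fatima

Lena: 9·5 + 4·1 + 5·4 + 1·3 = 72
Theo: 9·1 + 4·3 + 5·2 + 1·2 = 33
Fatima: 9·3 + 4·5 + 5·5 + 1·4 = 76
Nadia: 9·4 + 4·2 + 5·3 + 1·5 = 64
Priya: 9·2 + 4·4 + 5·1 + 1·1 = 40
Fatima has the highest Borda score (76).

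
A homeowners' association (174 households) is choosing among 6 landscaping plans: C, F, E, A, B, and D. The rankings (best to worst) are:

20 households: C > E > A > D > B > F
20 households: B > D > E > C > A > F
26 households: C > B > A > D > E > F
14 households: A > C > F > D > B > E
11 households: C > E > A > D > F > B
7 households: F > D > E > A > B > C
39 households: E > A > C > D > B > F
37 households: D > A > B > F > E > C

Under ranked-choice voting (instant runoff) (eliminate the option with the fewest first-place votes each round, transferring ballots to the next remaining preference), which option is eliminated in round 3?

Round 1: C 57, F 7, E 39, A 14, B 20, D 37. Eliminate F.
Round 2: C 57, E 39, A 14, B 20, D 44. Eliminate A.
Round 3: C 71, E 39, B 20, D 44. Eliminate B.

B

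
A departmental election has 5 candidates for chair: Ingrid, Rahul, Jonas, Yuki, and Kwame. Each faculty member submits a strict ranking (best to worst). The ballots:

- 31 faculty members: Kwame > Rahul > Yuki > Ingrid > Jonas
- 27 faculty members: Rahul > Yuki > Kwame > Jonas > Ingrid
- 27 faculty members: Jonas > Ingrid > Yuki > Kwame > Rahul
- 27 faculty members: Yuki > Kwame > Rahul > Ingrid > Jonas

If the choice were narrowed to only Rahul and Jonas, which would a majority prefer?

Rahul

Voters preferring Rahul to Jonas: 85; preferring Jonas to Rahul: 27.
Rahul wins the head-to-head.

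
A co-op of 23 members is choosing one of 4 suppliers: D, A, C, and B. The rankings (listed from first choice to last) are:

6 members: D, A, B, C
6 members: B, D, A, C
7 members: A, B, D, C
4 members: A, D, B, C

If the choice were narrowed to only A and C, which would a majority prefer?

Voters preferring A to C: 23; preferring C to A: 0.
A wins the head-to-head.

A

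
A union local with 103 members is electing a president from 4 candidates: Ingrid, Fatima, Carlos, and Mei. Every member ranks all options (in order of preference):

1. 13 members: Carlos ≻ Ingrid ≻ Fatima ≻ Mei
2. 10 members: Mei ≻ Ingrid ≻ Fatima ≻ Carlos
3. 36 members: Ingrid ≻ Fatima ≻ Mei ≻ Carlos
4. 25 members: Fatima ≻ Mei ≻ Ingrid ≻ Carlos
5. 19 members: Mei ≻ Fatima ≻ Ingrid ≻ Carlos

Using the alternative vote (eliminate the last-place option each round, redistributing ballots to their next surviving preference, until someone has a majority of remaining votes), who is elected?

Mei

Round 1: Ingrid 36, Fatima 25, Carlos 13, Mei 29. Eliminate Carlos.
Round 2: Ingrid 49, Fatima 25, Mei 29. Eliminate Fatima.
Round 3: Ingrid 49, Mei 54. Mei has a majority.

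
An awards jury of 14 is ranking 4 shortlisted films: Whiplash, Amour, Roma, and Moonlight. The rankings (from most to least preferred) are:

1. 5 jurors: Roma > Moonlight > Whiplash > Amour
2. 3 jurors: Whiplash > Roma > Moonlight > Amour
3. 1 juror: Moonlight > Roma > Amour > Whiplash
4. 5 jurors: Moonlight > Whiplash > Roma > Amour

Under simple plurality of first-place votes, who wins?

Moonlight

First-place votes: Whiplash 3, Amour 0, Roma 5, Moonlight 6.
Moonlight has the most first-place votes.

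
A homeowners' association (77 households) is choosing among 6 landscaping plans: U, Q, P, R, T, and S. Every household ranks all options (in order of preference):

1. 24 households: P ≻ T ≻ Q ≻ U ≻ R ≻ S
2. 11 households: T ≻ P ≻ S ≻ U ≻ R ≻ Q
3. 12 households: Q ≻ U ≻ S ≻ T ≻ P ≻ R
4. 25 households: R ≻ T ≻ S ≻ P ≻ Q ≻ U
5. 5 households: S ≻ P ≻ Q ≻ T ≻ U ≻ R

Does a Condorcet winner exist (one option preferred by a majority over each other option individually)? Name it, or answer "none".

T vs U: 65–12 for T.
T vs Q: 60–17 for T.
T vs P: 48–29 for T.
T vs R: 52–25 for T.
T vs S: 60–17 for T.
T beats every other option head-to-head.

T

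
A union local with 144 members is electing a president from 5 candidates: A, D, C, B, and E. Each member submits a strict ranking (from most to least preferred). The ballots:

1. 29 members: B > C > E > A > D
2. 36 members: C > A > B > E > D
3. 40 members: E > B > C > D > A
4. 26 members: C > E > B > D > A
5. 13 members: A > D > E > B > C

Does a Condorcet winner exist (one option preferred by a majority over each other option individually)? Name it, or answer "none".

Checking pairwise contests:
C beats A 131–13.
A beats D 78–66.
B beats C 82–62.
E beats B 79–65.
C beats E 91–53.
Every option loses at least one head-to-head, so there is no Condorcet winner.

none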